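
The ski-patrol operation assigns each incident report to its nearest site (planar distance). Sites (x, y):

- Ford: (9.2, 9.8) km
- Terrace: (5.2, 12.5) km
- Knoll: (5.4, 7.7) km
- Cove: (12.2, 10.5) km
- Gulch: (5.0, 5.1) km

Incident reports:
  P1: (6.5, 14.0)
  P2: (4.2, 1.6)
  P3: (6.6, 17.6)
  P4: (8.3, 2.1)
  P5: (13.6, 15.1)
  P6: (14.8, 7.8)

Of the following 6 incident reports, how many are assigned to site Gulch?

2

P1 → Terrace
P2 → Gulch
P3 → Terrace
P4 → Gulch
P5 → Cove
P6 → Cove
2 of the 6 go to Gulch.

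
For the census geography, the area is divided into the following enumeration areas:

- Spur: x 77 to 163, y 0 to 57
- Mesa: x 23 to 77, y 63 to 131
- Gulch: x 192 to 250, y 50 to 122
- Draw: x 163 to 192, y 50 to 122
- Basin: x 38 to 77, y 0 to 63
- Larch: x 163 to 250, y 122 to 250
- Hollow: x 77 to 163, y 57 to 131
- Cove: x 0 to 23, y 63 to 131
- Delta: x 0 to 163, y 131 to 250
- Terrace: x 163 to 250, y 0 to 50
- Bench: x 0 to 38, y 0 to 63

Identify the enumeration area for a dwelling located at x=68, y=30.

Basin

The point has x = 68 and y = 30.
Only Basin satisfies 38 ≤ x ≤ 77 and 0 ≤ y ≤ 63.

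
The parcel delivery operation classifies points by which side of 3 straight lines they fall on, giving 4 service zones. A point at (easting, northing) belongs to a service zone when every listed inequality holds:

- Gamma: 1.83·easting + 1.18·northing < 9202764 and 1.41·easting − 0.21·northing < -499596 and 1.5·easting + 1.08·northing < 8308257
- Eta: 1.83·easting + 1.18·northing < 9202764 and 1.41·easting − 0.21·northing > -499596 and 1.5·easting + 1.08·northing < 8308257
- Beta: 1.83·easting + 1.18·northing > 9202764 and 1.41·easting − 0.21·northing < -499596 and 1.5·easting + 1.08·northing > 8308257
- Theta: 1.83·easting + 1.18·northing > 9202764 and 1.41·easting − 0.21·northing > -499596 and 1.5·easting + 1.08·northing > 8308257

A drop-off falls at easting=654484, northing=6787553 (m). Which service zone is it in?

1.83·654484 + 1.18·6787553 = 9207018.260, which is > 9202764
1.41·654484 − 0.21·6787553 = -502563.690, which is < -499596
1.5·654484 + 1.08·6787553 = 8312283.240, which is > 8308257
This sign pattern matches Beta.

Beta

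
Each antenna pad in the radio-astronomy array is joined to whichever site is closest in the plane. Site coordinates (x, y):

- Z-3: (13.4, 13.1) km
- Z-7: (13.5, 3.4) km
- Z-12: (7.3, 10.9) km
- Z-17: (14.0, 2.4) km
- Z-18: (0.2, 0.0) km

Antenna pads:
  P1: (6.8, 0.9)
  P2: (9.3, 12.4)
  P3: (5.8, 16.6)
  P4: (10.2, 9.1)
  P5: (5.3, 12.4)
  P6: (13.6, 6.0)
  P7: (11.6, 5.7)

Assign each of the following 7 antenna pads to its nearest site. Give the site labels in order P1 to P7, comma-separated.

P1 → Z-18 (d²=44.37)
P2 → Z-12 (d²=6.25)
P3 → Z-12 (d²=34.74)
P4 → Z-12 (d²=11.65)
P5 → Z-12 (d²=6.25)
P6 → Z-7 (d²=6.77)
P7 → Z-7 (d²=8.90)

Z-18, Z-12, Z-12, Z-12, Z-12, Z-7, Z-7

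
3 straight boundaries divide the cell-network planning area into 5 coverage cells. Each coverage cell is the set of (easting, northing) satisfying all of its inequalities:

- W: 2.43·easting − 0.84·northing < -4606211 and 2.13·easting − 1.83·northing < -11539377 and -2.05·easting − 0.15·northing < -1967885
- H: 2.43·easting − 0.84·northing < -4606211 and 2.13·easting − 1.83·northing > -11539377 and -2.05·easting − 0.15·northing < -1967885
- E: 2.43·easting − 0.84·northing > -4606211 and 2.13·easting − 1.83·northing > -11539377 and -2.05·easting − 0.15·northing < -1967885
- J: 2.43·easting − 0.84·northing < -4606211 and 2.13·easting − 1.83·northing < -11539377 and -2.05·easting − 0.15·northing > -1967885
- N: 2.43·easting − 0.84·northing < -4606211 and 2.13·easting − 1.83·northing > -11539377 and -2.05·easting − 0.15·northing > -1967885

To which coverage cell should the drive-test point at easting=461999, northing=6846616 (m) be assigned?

2.43·461999 − 0.84·6846616 = -4628499.870, which is < -4606211
2.13·461999 − 1.83·6846616 = -11545249.410, which is < -11539377
-2.05·461999 − 0.15·6846616 = -1974090.350, which is < -1967885
This sign pattern matches W.

W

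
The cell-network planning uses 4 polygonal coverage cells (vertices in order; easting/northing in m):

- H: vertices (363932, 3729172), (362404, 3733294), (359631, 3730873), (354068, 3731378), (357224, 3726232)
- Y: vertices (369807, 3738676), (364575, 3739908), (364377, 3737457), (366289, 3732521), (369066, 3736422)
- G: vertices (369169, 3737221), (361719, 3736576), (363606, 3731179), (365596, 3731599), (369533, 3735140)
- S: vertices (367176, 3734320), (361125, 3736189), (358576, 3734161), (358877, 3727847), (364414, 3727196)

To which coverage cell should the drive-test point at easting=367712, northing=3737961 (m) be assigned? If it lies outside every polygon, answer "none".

Cast a ray rightward from (367712, 3737961). For each polygon, the edges (by vertex number in listed order) whose endpoints lie on opposite sides of northing = 3737961, where each meets that height, and whether that is right or left of the point:
H: no edge straddles that height → 0 crossings.
Y: 2–3 at easting≈364417.7 (left), 5–1 at easting≈369571.9 (right) → 1 crossing.
G: no edge straddles that height → 0 crossings.
S: no edge straddles that height → 0 crossings.
Only Y has an odd count, so the point is inside Y.

Y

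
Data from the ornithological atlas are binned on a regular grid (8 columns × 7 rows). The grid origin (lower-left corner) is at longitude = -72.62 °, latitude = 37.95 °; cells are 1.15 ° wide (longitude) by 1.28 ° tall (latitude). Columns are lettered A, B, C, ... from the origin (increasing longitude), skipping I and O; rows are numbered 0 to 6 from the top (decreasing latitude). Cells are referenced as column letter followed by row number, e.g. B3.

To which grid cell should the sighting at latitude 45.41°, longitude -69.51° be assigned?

C1

Column index: ⌊(-69.51 − -72.62) / 1.15⌋ = ⌊2.704⌋ = 2 → column C
Row offset from origin: ⌊(45.41 − 37.95) / 1.28⌋ = ⌊5.828⌋ = 5 → row 1 (counted from top)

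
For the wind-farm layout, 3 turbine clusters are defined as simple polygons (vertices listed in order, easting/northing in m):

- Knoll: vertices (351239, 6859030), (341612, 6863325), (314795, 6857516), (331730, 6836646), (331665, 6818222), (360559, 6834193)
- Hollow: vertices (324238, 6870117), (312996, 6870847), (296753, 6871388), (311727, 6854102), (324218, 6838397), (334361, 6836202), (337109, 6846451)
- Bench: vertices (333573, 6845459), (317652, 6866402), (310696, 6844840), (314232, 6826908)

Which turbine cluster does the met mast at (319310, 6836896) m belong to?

Bench

Cast a ray rightward from (319310, 6836896). For each polygon, the edges (by vertex number in listed order) whose endpoints lie on opposite sides of northing = 6836896, where each meets that height, and whether that is right or left of the point:
Knoll: 3–4 at easting≈331527.1 (right), 6–1 at easting≈359544.7 (right) → 2 crossings.
Hollow: 5–6 at easting≈331154.1 (right), 6–7 at easting≈334547.1 (right) → 2 crossings.
Bench: 3–4 at easting≈312262.5 (left), 4–1 at easting≈324645.3 (right) → 1 crossing.
Only Bench has an odd count, so the point is inside Bench.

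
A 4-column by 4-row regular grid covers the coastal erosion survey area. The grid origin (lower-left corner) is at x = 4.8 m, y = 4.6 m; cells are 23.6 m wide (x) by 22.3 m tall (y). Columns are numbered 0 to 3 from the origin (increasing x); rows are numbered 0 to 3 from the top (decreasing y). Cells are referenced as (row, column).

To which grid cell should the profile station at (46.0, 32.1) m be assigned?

Column index: ⌊(46.0 − 4.8) / 23.6⌋ = ⌊1.746⌋ = 1
Row offset from origin: ⌊(32.1 − 4.6) / 22.3⌋ = ⌊1.233⌋ = 1 → row 2 (counted from top)

(2, 1)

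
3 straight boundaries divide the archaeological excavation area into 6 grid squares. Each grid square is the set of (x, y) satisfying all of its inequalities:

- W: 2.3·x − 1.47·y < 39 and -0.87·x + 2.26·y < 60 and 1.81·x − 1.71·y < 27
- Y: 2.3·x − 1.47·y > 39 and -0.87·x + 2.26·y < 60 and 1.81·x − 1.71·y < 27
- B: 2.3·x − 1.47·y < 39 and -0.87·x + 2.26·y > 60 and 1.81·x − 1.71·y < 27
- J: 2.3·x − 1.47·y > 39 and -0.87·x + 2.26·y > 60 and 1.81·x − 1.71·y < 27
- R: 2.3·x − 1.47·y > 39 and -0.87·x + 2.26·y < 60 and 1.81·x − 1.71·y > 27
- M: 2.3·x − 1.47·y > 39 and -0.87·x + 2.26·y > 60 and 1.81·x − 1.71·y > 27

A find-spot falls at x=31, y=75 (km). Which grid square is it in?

B

2.3·31 − 1.47·75 = -38.950, which is < 39
-0.87·31 + 2.26·75 = 142.530, which is > 60
1.81·31 − 1.71·75 = -72.140, which is < 27
This sign pattern matches B.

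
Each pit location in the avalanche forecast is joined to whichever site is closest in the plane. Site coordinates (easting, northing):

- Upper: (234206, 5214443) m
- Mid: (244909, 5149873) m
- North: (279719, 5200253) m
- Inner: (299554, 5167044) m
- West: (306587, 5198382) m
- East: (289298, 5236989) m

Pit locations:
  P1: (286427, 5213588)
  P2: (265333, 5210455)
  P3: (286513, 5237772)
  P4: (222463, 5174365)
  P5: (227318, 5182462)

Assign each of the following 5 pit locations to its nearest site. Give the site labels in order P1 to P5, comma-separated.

P1 → North (d²=222819489.00)
P2 → North (d²=311037800.00)
P3 → East (d²=8369314.00)
P4 → Mid (d²=1103680980.00)
P5 → Upper (d²=1070228905.00)

North, North, East, Mid, Upper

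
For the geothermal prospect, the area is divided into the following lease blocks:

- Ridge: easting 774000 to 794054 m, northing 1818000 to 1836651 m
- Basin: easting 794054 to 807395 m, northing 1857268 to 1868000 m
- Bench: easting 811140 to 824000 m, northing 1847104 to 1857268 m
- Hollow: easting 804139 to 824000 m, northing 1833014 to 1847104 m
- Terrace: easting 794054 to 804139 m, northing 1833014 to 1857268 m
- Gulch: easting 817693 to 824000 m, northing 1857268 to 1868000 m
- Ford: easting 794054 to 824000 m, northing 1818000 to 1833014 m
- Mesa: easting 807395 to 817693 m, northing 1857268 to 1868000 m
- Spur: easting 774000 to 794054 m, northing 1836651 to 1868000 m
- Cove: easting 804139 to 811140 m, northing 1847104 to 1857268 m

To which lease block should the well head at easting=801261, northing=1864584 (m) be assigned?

The point has easting = 801261 and northing = 1864584.
Only Basin satisfies 794054 ≤ easting ≤ 807395 and 1857268 ≤ northing ≤ 1868000.

Basin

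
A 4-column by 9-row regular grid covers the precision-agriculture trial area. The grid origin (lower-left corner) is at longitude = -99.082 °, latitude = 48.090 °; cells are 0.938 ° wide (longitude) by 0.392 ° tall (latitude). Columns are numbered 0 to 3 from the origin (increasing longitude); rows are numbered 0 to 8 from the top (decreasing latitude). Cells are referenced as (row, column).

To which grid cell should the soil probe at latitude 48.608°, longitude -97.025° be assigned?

(7, 2)

Column index: ⌊(-97.025 − -99.082) / 0.938⌋ = ⌊2.193⌋ = 2
Row offset from origin: ⌊(48.608 − 48.090) / 0.392⌋ = ⌊1.321⌋ = 1 → row 7 (counted from top)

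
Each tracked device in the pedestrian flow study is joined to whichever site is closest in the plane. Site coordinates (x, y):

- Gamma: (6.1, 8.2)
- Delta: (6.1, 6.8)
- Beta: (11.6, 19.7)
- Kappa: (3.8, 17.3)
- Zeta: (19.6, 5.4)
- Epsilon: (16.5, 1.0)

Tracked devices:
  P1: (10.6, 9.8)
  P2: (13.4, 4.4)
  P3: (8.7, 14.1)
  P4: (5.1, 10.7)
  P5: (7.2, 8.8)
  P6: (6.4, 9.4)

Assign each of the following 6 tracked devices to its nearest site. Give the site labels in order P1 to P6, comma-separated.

Gamma, Epsilon, Kappa, Gamma, Gamma, Gamma

P1 → Gamma (d²=22.81)
P2 → Epsilon (d²=21.17)
P3 → Kappa (d²=34.25)
P4 → Gamma (d²=7.25)
P5 → Gamma (d²=1.57)
P6 → Gamma (d²=1.53)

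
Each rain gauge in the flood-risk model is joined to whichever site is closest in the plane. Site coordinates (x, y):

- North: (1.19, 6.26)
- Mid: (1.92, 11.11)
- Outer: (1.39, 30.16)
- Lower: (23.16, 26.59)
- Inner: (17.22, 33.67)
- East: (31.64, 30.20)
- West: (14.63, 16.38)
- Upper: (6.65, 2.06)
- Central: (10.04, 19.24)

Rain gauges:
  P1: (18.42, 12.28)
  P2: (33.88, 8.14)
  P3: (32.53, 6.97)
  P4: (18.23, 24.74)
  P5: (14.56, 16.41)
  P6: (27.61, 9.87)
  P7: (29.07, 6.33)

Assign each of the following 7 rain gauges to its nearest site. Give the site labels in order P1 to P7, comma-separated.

West, West, West, Lower, West, West, West

P1 → West (d²=31.17)
P2 → West (d²=438.46)
P3 → West (d²=408.96)
P4 → Lower (d²=27.73)
P5 → West (d²=0.01)
P6 → West (d²=210.86)
P7 → West (d²=309.52)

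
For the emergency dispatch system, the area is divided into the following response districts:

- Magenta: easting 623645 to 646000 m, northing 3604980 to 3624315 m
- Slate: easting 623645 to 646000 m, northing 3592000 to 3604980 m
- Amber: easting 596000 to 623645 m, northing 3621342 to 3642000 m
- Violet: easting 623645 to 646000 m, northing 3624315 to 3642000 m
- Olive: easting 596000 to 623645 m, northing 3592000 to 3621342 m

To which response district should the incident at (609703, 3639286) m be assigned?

Amber

The point has easting = 609703 and northing = 3639286.
Only Amber satisfies 596000 ≤ easting ≤ 623645 and 3621342 ≤ northing ≤ 3642000.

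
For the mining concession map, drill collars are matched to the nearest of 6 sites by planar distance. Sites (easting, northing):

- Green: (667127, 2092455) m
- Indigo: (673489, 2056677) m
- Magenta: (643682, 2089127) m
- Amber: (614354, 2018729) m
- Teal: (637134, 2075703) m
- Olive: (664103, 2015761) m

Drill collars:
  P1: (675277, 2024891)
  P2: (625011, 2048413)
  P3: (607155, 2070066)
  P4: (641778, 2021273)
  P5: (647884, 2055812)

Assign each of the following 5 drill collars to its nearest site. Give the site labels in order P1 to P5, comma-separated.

Olive, Teal, Teal, Olive, Teal

P1 → Olive (d²=208215176.00)
P2 → Teal (d²=891711229.00)
P3 → Teal (d²=930516210.00)
P4 → Olive (d²=528787769.00)
P5 → Teal (d²=511214381.00)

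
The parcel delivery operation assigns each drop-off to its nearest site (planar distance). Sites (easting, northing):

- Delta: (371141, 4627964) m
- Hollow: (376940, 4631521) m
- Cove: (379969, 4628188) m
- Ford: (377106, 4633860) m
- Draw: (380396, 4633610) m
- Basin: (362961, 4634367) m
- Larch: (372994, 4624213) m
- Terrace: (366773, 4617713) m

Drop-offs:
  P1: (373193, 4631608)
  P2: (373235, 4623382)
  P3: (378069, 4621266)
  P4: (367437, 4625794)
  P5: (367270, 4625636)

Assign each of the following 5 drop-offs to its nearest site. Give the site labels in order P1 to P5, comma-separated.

Hollow, Larch, Larch, Delta, Delta

P1 → Hollow (d²=14047578.00)
P2 → Larch (d²=748642.00)
P3 → Larch (d²=34440434.00)
P4 → Delta (d²=18428516.00)
P5 → Delta (d²=20404225.00)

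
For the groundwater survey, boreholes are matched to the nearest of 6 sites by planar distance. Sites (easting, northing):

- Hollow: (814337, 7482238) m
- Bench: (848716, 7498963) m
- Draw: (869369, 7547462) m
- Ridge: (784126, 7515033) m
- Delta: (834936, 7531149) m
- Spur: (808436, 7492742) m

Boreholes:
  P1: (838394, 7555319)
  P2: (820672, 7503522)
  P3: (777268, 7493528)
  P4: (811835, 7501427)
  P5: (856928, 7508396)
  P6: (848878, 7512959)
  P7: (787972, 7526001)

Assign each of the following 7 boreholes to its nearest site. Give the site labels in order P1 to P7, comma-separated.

Delta, Spur, Ridge, Spur, Bench, Bench, Ridge

P1 → Delta (d²=596146664.00)
P2 → Spur (d²=265928096.00)
P3 → Ridge (d²=509497189.00)
P4 → Spur (d²=86982426.00)
P5 → Bench (d²=156418433.00)
P6 → Bench (d²=195914260.00)
P7 → Ridge (d²=135088740.00)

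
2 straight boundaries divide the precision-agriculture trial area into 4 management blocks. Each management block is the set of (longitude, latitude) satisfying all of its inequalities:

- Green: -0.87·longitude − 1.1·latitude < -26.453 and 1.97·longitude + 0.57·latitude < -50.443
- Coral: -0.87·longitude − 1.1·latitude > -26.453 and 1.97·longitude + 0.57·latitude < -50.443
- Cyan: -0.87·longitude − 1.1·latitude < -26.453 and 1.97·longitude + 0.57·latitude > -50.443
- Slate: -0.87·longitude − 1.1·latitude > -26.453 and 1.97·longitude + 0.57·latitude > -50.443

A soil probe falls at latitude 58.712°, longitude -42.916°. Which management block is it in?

Green

-0.87·-42.916 − 1.1·58.712 = -27.246, which is < -26.453
1.97·-42.916 + 0.57·58.712 = -51.079, which is < -50.443
This sign pattern matches Green.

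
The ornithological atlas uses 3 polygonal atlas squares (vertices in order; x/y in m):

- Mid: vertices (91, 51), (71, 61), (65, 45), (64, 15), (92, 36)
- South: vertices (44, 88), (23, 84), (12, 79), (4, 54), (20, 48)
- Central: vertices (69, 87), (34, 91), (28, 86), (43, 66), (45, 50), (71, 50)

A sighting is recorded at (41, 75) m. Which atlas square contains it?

Central

Cast a ray rightward from (41, 75). For each polygon, the edges (by vertex number in listed order) whose endpoints lie on opposite sides of y = 75, where each meets that height, and whether that is right or left of the point:
Mid: no edge straddles that height → 0 crossings.
South: 3–4 at x≈10.7 (left), 5–1 at x≈36.2 (left) → 0 crossings.
Central: 3–4 at x≈36.2 (left), 6–1 at x≈69.6 (right) → 1 crossing.
Only Central has an odd count, so the point is inside Central.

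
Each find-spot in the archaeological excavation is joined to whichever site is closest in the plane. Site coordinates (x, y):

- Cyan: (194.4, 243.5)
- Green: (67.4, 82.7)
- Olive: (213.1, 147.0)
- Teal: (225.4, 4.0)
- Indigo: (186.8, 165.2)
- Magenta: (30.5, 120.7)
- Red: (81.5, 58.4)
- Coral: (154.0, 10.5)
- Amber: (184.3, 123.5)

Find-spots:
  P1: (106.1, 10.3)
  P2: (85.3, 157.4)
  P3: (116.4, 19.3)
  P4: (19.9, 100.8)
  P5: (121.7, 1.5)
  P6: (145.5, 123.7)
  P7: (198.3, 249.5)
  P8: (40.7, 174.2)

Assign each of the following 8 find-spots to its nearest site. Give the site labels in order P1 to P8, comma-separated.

Coral, Magenta, Coral, Magenta, Coral, Amber, Cyan, Magenta

P1 → Coral (d²=2294.45)
P2 → Magenta (d²=4349.93)
P3 → Coral (d²=1491.20)
P4 → Magenta (d²=508.37)
P5 → Coral (d²=1124.29)
P6 → Amber (d²=1505.48)
P7 → Cyan (d²=51.21)
P8 → Magenta (d²=2966.29)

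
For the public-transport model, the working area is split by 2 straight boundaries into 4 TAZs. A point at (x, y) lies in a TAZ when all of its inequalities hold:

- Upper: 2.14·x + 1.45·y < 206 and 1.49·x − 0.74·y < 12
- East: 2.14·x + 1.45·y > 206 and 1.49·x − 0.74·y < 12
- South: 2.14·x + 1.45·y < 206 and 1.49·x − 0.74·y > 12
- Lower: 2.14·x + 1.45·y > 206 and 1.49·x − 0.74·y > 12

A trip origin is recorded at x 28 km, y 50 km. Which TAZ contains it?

2.14·28 + 1.45·50 = 132.420, which is < 206
1.49·28 − 0.74·50 = 4.720, which is < 12
This sign pattern matches Upper.

Upper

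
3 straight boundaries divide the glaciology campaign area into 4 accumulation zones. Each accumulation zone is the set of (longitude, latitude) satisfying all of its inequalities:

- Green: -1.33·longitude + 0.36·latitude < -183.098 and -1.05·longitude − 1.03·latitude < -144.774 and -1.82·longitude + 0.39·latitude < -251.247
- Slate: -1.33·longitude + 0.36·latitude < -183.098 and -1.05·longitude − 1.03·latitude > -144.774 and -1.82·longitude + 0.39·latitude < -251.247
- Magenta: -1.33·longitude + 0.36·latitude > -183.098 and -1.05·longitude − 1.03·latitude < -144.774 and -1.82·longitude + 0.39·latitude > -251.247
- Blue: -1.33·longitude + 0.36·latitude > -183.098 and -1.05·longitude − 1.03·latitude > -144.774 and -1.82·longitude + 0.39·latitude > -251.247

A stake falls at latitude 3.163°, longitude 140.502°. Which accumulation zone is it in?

Green

-1.33·140.502 + 0.36·3.163 = -185.729, which is < -183.098
-1.05·140.502 − 1.03·3.163 = -150.785, which is < -144.774
-1.82·140.502 + 0.39·3.163 = -254.480, which is < -251.247
This sign pattern matches Green.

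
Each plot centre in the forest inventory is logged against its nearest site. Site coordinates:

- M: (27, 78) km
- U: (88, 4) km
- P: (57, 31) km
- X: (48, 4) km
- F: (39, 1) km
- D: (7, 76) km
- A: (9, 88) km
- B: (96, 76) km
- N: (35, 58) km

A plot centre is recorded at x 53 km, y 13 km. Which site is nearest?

X

Squared distances to each site:
M: 4901.000; U: 1306.000; P: 340.000; X: 106.000; F: 340.000; D: 6085.000; A: 7561.000; B: 5818.000; N: 2349.000.
Minimum at X.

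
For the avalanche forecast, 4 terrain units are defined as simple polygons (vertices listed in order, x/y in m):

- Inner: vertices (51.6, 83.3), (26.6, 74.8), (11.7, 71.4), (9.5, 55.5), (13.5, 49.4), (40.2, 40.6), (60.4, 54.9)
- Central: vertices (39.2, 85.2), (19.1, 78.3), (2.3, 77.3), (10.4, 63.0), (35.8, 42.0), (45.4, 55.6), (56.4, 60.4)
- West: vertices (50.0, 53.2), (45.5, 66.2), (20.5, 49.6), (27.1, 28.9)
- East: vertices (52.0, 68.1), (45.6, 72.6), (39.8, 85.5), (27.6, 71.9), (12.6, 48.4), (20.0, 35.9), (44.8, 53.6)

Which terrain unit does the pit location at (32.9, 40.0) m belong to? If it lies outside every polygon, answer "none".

West

Cast a ray rightward from (32.9, 40.0). For each polygon, the edges (by vertex number in listed order) whose endpoints lie on opposite sides of y = 40.0, where each meets that height, and whether that is right or left of the point:
Inner: no edge straddles that height → 0 crossings.
Central: no edge straddles that height → 0 crossings.
West: 3–4 at x≈23.56 (left), 4–1 at x≈37.56 (right) → 1 crossing.
East: 5–6 at x≈17.57 (left), 6–7 at x≈25.74 (left) → 0 crossings.
Only West has an odd count, so the point is inside West.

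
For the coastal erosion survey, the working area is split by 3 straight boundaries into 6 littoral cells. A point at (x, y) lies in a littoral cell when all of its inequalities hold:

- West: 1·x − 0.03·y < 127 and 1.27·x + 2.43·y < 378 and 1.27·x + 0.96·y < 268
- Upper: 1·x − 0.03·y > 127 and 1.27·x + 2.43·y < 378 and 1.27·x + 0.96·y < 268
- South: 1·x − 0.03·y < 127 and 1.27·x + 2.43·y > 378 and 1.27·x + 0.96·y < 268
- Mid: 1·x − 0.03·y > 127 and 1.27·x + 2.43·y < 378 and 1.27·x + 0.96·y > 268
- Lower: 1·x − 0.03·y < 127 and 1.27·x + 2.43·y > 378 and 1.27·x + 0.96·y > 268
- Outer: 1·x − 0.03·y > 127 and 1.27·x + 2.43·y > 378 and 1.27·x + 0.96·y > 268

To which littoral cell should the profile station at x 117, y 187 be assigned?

Lower

1·117 − 0.03·187 = 111.390, which is < 127
1.27·117 + 2.43·187 = 603.000, which is > 378
1.27·117 + 0.96·187 = 328.110, which is > 268
This sign pattern matches Lower.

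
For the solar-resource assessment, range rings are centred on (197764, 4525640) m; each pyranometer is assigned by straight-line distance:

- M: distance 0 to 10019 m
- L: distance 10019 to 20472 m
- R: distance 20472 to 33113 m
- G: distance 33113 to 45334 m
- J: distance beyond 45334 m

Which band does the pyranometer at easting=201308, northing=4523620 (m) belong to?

Distance = √((201308−197764)² + (4523620−4525640)²) = √(12559936.000 + 4080400.000) = 4079.257 m.
0 ≤ 4079.257 < 10019 → M.

M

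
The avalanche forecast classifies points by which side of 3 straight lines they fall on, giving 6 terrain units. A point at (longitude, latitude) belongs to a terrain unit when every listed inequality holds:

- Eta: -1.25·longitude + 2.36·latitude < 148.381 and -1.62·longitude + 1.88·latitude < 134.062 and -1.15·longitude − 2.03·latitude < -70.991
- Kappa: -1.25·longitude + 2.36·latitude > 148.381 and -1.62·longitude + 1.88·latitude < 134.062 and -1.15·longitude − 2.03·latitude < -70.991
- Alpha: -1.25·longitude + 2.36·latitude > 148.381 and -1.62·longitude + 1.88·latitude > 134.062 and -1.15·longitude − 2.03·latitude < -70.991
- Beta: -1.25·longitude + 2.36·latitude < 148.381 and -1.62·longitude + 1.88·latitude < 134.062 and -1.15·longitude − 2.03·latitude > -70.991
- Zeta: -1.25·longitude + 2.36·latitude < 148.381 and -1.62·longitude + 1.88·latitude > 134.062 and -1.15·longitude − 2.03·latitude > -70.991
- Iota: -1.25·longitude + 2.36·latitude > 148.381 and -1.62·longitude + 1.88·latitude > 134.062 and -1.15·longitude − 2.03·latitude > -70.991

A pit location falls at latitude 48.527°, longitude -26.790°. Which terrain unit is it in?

-1.25·-26.790 + 2.36·48.527 = 148.011, which is < 148.381
-1.62·-26.790 + 1.88·48.527 = 134.631, which is > 134.062
-1.15·-26.790 − 2.03·48.527 = -67.701, which is > -70.991
This sign pattern matches Zeta.

Zeta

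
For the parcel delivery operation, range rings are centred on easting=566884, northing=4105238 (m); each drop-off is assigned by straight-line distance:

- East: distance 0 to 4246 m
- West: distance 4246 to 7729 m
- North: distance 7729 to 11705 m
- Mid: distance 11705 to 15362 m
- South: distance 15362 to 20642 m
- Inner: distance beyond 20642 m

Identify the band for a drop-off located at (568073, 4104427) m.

East

Distance = √((568073−566884)² + (4104427−4105238)²) = √(1413721.000 + 657721.000) = 1439.250 m.
0 ≤ 1439.250 < 4246 → East.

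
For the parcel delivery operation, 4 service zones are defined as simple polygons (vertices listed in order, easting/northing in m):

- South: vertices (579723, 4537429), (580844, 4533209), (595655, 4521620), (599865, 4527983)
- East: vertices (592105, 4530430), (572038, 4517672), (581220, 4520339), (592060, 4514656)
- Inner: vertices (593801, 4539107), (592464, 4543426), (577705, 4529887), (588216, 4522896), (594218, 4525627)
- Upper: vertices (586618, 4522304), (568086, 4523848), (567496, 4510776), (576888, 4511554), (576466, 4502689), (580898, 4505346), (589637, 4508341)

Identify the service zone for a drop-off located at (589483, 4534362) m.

Inner

Cast a ray rightward from (589483, 4534362). For each polygon, the edges (by vertex number in listed order) whose endpoints lie on opposite sides of northing = 4534362, where each meets that height, and whether that is right or left of the point:
South: 1–2 at easting≈580537.7 (left), 4–1 at easting≈586262.9 (left) → 0 crossings.
East: no edge straddles that height → 0 crossings.
Inner: 2–3 at easting≈582583.2 (left), 5–1 at easting≈593947.8 (right) → 1 crossing.
Upper: no edge straddles that height → 0 crossings.
Only Inner has an odd count, so the point is inside Inner.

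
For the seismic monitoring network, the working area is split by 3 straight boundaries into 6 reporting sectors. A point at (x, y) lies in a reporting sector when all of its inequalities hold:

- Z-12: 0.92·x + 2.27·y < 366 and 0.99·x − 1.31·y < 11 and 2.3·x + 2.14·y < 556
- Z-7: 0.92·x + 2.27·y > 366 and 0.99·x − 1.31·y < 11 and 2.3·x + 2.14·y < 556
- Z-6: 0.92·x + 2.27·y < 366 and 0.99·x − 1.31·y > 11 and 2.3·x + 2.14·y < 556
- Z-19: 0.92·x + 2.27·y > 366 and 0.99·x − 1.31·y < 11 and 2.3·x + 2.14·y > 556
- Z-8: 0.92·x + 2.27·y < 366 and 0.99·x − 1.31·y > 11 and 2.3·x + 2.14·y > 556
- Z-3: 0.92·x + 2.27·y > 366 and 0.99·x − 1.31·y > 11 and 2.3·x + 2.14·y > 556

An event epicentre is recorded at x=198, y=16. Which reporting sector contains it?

0.92·198 + 2.27·16 = 218.480, which is < 366
0.99·198 − 1.31·16 = 175.060, which is > 11
2.3·198 + 2.14·16 = 489.640, which is < 556
This sign pattern matches Z-6.

Z-6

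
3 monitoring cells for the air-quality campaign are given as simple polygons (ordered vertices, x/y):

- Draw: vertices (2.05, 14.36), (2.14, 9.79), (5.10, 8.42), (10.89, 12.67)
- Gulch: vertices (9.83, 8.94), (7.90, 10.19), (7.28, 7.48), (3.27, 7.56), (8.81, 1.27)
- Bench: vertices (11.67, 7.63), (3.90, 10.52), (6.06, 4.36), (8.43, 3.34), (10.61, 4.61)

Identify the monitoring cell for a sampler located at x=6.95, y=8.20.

Cast a ray rightward from (6.95, 8.20). For each polygon, the edges (by vertex number in listed order) whose endpoints lie on opposite sides of y = 8.20, where each meets that height, and whether that is right or left of the point:
Draw: no edge straddles that height → 0 crossings.
Gulch: 2–3 at x≈7.445 (right), 5–1 at x≈9.732 (right) → 2 crossings.
Bench: 1–2 at x≈10.138 (right), 2–3 at x≈4.714 (left) → 1 crossing.
Only Bench has an odd count, so the point is inside Bench.

Bench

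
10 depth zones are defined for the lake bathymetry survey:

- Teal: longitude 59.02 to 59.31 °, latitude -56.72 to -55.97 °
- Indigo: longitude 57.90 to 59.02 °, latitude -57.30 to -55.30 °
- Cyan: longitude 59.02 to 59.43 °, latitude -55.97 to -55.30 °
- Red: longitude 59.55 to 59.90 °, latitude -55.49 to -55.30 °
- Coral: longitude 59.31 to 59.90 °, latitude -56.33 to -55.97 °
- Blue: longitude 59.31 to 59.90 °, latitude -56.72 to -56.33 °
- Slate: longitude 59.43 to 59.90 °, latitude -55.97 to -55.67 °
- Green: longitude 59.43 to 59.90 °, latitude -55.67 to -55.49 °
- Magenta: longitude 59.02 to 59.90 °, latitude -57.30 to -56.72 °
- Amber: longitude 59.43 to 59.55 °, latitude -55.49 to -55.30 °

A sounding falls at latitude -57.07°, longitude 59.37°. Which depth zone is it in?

Magenta

The point has longitude = 59.37 and latitude = -57.07.
Only Magenta satisfies 59.02 ≤ longitude ≤ 59.90 and -57.30 ≤ latitude ≤ -56.72.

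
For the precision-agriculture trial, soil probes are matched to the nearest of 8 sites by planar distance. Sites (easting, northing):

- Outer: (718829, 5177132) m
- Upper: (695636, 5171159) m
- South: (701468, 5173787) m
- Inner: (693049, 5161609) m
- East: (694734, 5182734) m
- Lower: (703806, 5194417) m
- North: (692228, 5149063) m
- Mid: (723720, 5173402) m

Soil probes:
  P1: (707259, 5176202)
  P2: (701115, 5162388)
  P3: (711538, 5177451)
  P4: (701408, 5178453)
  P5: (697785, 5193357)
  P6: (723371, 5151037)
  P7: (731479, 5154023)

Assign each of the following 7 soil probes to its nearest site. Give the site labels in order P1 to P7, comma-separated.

P1 → South (d²=39367906.00)
P2 → Inner (d²=65667197.00)
P3 → Outer (d²=53260442.00)
P4 → South (d²=21775156.00)
P5 → Lower (d²=37376041.00)
P6 → Mid (d²=500315026.00)
P7 → Mid (d²=435747722.00)

South, Inner, Outer, South, Lower, Mid, Mid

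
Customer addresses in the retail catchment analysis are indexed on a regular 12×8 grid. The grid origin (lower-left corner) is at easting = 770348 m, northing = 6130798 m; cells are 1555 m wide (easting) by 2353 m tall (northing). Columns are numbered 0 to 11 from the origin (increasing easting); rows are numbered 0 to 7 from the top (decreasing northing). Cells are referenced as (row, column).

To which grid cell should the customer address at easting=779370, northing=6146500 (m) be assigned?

(1, 5)

Column index: ⌊(779370 − 770348) / 1555⌋ = ⌊5.802⌋ = 5
Row offset from origin: ⌊(6146500 − 6130798) / 2353⌋ = ⌊6.673⌋ = 6 → row 1 (counted from top)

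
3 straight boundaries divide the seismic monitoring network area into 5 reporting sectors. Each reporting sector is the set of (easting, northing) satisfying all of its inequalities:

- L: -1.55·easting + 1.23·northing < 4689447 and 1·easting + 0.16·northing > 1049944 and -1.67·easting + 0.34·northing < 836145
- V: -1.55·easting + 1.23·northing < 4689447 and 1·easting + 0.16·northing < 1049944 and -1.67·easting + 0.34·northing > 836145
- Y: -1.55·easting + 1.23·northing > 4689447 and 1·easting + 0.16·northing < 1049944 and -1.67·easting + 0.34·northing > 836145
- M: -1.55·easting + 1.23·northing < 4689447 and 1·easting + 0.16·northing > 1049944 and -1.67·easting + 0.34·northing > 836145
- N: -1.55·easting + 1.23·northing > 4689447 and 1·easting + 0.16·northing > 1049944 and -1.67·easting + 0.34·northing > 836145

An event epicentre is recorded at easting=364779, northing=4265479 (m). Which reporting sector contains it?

-1.55·364779 + 1.23·4265479 = 4681131.720, which is < 4689447
1·364779 + 0.16·4265479 = 1047255.640, which is < 1049944
-1.67·364779 + 0.34·4265479 = 841081.930, which is > 836145
This sign pattern matches V.

V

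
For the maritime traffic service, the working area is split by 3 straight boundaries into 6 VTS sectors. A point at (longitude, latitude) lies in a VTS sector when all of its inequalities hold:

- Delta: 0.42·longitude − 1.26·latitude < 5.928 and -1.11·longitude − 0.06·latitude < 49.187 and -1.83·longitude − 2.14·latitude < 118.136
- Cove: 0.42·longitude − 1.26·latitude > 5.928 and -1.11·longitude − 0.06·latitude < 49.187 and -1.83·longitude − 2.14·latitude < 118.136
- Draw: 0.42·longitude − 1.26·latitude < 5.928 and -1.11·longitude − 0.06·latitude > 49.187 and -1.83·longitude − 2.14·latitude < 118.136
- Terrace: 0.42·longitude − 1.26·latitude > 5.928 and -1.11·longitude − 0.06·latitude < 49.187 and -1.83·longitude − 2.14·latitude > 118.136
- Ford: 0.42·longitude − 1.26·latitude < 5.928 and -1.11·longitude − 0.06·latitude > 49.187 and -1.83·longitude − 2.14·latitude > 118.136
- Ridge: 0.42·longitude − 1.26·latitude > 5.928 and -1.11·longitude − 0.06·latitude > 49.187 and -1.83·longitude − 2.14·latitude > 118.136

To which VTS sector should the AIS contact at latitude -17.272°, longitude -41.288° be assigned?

0.42·-41.288 − 1.26·-17.272 = 4.422, which is < 5.928
-1.11·-41.288 − 0.06·-17.272 = 46.866, which is < 49.187
-1.83·-41.288 − 2.14·-17.272 = 112.519, which is < 118.136
This sign pattern matches Delta.

Delta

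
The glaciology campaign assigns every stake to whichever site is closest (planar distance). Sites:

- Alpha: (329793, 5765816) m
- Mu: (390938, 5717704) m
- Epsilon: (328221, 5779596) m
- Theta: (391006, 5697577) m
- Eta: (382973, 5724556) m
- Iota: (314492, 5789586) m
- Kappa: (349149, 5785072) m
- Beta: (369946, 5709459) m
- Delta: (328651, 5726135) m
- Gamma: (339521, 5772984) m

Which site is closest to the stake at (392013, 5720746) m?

Squared distances to each site:
Alpha: 5902633300.000; Mu: 10409389.000; Epsilon: 7532741764.000; Theta: 537816610.000; Eta: 96237700.000; Iota: 10748451041.000; Kappa: 5975156772.000; Beta: 614348858.000; Delta: 4043784365.000; Gamma: 5484218708.000.
Minimum at Mu.

Mu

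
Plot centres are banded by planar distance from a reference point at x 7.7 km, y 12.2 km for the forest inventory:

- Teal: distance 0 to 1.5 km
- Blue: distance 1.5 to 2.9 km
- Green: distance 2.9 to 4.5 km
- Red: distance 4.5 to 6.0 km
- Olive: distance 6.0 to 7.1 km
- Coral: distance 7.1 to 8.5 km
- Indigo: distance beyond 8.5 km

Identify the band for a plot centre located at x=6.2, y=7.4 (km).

Distance = √((6.2−7.7)² + (7.4−12.2)²) = √(2.250 + 23.040) = 5.029 km.
4.5 ≤ 5.029 < 6.0 → Red.

Red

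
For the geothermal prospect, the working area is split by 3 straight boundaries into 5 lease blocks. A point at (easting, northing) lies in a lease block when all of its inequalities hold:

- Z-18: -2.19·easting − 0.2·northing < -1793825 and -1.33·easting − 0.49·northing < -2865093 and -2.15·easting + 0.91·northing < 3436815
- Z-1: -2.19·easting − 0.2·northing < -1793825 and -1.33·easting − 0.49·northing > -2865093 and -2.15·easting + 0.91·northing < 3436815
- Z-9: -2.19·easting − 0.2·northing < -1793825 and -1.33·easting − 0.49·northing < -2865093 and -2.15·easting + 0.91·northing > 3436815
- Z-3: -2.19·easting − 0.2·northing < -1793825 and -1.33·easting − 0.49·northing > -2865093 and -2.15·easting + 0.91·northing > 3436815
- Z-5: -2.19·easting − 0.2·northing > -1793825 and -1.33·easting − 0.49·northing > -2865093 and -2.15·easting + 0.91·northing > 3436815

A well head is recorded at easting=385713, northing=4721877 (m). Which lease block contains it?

Z-5

-2.19·385713 − 0.2·4721877 = -1789086.870, which is > -1793825
-1.33·385713 − 0.49·4721877 = -2826718.020, which is > -2865093
-2.15·385713 + 0.91·4721877 = 3467625.120, which is > 3436815
This sign pattern matches Z-5.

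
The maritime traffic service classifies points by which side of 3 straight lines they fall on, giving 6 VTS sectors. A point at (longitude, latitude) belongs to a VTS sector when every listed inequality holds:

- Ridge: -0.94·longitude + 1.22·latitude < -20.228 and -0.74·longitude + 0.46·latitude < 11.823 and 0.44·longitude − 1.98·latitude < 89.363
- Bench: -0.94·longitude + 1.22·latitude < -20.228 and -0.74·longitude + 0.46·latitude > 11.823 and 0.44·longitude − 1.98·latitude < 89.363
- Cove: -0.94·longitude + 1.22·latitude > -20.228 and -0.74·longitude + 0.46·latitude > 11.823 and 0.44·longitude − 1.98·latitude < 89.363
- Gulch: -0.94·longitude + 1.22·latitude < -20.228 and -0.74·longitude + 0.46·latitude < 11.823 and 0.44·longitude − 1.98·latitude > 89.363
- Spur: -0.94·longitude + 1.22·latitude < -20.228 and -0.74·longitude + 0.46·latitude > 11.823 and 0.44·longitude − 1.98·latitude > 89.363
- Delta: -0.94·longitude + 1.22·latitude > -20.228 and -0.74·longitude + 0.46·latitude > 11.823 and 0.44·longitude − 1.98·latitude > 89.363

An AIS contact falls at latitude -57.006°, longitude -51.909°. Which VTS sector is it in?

Spur

-0.94·-51.909 + 1.22·-57.006 = -20.753, which is < -20.228
-0.74·-51.909 + 0.46·-57.006 = 12.190, which is > 11.823
0.44·-51.909 − 1.98·-57.006 = 90.032, which is > 89.363
This sign pattern matches Spur.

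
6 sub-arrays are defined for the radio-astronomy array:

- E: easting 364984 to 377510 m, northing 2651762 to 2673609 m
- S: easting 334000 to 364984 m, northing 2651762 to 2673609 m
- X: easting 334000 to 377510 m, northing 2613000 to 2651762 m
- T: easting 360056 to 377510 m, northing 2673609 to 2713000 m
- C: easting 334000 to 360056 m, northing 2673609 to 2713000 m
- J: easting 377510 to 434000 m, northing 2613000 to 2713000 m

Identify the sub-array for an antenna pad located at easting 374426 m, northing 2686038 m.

The point has easting = 374426 and northing = 2686038.
Only T satisfies 360056 ≤ easting ≤ 377510 and 2673609 ≤ northing ≤ 2713000.

T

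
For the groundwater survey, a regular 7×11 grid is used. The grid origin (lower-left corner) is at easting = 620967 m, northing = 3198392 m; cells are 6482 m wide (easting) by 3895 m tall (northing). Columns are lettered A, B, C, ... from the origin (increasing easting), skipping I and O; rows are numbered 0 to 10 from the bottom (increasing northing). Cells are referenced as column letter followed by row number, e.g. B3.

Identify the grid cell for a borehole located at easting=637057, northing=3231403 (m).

Column index: ⌊(637057 − 620967) / 6482⌋ = ⌊2.482⌋ = 2 → column C
Row offset from origin: ⌊(3231403 − 3198392) / 3895⌋ = ⌊8.475⌋ = 8 → row 8

C8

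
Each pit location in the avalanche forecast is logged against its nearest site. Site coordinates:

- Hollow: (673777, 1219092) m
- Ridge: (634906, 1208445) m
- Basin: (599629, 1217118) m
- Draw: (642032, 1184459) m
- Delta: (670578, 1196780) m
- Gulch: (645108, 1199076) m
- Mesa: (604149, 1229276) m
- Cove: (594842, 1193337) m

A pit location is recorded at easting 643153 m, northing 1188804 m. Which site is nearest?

Draw

Squared distances to each site:
Hollow: 1855192320.000; Ridge: 453781890.000; Basin: 2696021172.000; Draw: 20135666.000; Delta: 815747201.000; Gulch: 109336009.000; Mesa: 3159294800.000; Cove: 2354500810.000.
Minimum at Draw.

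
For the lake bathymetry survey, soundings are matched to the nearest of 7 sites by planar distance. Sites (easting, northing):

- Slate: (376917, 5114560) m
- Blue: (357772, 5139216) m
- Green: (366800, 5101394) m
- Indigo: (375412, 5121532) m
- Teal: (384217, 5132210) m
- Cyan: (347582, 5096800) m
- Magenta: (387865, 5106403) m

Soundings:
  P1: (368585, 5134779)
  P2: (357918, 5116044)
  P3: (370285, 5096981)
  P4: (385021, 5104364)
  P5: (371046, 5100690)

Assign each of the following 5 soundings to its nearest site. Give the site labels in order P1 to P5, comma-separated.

Blue, Green, Green, Magenta, Green

P1 → Blue (d²=136607938.00)
P2 → Green (d²=293512424.00)
P3 → Green (d²=31619794.00)
P4 → Magenta (d²=12245857.00)
P5 → Green (d²=18524132.00)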